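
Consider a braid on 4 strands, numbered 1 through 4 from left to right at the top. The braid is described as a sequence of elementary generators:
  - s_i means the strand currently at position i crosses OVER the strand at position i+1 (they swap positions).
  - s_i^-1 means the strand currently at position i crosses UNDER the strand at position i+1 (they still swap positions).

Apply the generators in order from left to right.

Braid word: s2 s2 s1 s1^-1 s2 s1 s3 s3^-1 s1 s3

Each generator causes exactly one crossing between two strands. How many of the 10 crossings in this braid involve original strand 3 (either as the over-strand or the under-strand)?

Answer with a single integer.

Answer: 5

Derivation:
Gen 1: crossing 2x3. Involves strand 3? yes. Count so far: 1
Gen 2: crossing 3x2. Involves strand 3? yes. Count so far: 2
Gen 3: crossing 1x2. Involves strand 3? no. Count so far: 2
Gen 4: crossing 2x1. Involves strand 3? no. Count so far: 2
Gen 5: crossing 2x3. Involves strand 3? yes. Count so far: 3
Gen 6: crossing 1x3. Involves strand 3? yes. Count so far: 4
Gen 7: crossing 2x4. Involves strand 3? no. Count so far: 4
Gen 8: crossing 4x2. Involves strand 3? no. Count so far: 4
Gen 9: crossing 3x1. Involves strand 3? yes. Count so far: 5
Gen 10: crossing 2x4. Involves strand 3? no. Count so far: 5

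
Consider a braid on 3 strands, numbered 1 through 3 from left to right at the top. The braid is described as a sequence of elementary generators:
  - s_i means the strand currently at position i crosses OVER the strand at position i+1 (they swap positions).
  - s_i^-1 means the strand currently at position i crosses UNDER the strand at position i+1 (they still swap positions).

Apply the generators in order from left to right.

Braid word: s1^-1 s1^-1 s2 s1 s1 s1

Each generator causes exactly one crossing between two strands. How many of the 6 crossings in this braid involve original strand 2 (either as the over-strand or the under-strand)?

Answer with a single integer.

Gen 1: crossing 1x2. Involves strand 2? yes. Count so far: 1
Gen 2: crossing 2x1. Involves strand 2? yes. Count so far: 2
Gen 3: crossing 2x3. Involves strand 2? yes. Count so far: 3
Gen 4: crossing 1x3. Involves strand 2? no. Count so far: 3
Gen 5: crossing 3x1. Involves strand 2? no. Count so far: 3
Gen 6: crossing 1x3. Involves strand 2? no. Count so far: 3

Answer: 3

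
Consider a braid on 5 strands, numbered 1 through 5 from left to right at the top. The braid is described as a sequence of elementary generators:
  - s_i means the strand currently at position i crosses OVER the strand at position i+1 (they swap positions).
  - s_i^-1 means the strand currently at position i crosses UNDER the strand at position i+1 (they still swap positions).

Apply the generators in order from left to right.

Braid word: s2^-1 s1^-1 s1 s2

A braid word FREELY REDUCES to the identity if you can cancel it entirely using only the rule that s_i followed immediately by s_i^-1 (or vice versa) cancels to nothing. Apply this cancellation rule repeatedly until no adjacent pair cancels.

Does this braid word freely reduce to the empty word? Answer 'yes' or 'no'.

Gen 1 (s2^-1): push. Stack: [s2^-1]
Gen 2 (s1^-1): push. Stack: [s2^-1 s1^-1]
Gen 3 (s1): cancels prior s1^-1. Stack: [s2^-1]
Gen 4 (s2): cancels prior s2^-1. Stack: []
Reduced word: (empty)

Answer: yes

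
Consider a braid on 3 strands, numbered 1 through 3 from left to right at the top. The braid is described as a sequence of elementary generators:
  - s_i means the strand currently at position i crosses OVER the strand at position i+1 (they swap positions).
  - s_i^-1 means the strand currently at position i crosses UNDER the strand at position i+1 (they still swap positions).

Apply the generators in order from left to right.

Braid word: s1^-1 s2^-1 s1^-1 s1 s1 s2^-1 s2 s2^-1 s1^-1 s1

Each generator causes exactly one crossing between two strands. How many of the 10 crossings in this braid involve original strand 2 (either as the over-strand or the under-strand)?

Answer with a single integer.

Gen 1: crossing 1x2. Involves strand 2? yes. Count so far: 1
Gen 2: crossing 1x3. Involves strand 2? no. Count so far: 1
Gen 3: crossing 2x3. Involves strand 2? yes. Count so far: 2
Gen 4: crossing 3x2. Involves strand 2? yes. Count so far: 3
Gen 5: crossing 2x3. Involves strand 2? yes. Count so far: 4
Gen 6: crossing 2x1. Involves strand 2? yes. Count so far: 5
Gen 7: crossing 1x2. Involves strand 2? yes. Count so far: 6
Gen 8: crossing 2x1. Involves strand 2? yes. Count so far: 7
Gen 9: crossing 3x1. Involves strand 2? no. Count so far: 7
Gen 10: crossing 1x3. Involves strand 2? no. Count so far: 7

Answer: 7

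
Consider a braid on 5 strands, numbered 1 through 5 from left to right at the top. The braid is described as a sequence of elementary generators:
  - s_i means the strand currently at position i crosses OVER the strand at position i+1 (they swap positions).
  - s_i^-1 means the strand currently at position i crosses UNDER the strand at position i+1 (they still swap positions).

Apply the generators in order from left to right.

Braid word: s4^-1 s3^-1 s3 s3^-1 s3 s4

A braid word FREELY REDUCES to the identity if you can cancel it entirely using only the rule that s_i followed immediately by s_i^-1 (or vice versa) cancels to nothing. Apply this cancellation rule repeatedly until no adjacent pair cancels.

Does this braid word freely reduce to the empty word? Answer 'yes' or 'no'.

Gen 1 (s4^-1): push. Stack: [s4^-1]
Gen 2 (s3^-1): push. Stack: [s4^-1 s3^-1]
Gen 3 (s3): cancels prior s3^-1. Stack: [s4^-1]
Gen 4 (s3^-1): push. Stack: [s4^-1 s3^-1]
Gen 5 (s3): cancels prior s3^-1. Stack: [s4^-1]
Gen 6 (s4): cancels prior s4^-1. Stack: []
Reduced word: (empty)

Answer: yes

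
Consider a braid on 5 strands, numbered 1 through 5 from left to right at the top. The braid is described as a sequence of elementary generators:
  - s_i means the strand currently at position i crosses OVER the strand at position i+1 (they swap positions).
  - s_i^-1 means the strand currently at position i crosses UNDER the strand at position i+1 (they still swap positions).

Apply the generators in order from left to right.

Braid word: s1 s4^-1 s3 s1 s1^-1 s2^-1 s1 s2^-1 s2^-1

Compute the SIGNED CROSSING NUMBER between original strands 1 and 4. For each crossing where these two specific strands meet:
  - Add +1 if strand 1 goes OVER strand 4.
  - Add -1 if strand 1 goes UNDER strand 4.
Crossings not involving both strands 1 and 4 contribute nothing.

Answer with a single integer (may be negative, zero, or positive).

Gen 1: crossing 1x2. Both 1&4? no. Sum: 0
Gen 2: crossing 4x5. Both 1&4? no. Sum: 0
Gen 3: crossing 3x5. Both 1&4? no. Sum: 0
Gen 4: crossing 2x1. Both 1&4? no. Sum: 0
Gen 5: crossing 1x2. Both 1&4? no. Sum: 0
Gen 6: crossing 1x5. Both 1&4? no. Sum: 0
Gen 7: crossing 2x5. Both 1&4? no. Sum: 0
Gen 8: crossing 2x1. Both 1&4? no. Sum: 0
Gen 9: crossing 1x2. Both 1&4? no. Sum: 0

Answer: 0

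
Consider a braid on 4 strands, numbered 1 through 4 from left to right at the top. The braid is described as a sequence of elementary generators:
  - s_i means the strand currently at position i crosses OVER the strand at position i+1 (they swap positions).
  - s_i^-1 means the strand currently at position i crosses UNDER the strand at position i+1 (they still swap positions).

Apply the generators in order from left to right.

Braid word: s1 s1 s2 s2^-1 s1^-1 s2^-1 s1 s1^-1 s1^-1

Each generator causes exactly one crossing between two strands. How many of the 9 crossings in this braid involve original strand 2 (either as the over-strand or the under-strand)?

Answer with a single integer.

Answer: 8

Derivation:
Gen 1: crossing 1x2. Involves strand 2? yes. Count so far: 1
Gen 2: crossing 2x1. Involves strand 2? yes. Count so far: 2
Gen 3: crossing 2x3. Involves strand 2? yes. Count so far: 3
Gen 4: crossing 3x2. Involves strand 2? yes. Count so far: 4
Gen 5: crossing 1x2. Involves strand 2? yes. Count so far: 5
Gen 6: crossing 1x3. Involves strand 2? no. Count so far: 5
Gen 7: crossing 2x3. Involves strand 2? yes. Count so far: 6
Gen 8: crossing 3x2. Involves strand 2? yes. Count so far: 7
Gen 9: crossing 2x3. Involves strand 2? yes. Count so far: 8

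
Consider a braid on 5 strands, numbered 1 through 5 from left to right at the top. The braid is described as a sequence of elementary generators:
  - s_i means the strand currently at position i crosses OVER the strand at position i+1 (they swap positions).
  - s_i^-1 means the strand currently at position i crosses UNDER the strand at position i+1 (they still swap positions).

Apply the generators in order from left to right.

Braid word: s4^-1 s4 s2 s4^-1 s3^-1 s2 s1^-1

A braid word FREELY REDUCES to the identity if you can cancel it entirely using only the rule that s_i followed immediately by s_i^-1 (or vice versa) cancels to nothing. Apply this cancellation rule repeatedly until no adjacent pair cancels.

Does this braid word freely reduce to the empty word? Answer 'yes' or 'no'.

Answer: no

Derivation:
Gen 1 (s4^-1): push. Stack: [s4^-1]
Gen 2 (s4): cancels prior s4^-1. Stack: []
Gen 3 (s2): push. Stack: [s2]
Gen 4 (s4^-1): push. Stack: [s2 s4^-1]
Gen 5 (s3^-1): push. Stack: [s2 s4^-1 s3^-1]
Gen 6 (s2): push. Stack: [s2 s4^-1 s3^-1 s2]
Gen 7 (s1^-1): push. Stack: [s2 s4^-1 s3^-1 s2 s1^-1]
Reduced word: s2 s4^-1 s3^-1 s2 s1^-1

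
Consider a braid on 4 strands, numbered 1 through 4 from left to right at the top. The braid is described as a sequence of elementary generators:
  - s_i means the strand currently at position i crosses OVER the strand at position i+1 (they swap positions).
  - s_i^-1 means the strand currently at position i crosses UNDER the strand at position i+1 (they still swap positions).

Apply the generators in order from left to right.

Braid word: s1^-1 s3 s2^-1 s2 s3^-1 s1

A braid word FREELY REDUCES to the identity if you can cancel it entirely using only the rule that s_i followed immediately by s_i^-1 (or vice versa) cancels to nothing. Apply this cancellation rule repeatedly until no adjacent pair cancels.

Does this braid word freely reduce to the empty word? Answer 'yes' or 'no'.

Answer: yes

Derivation:
Gen 1 (s1^-1): push. Stack: [s1^-1]
Gen 2 (s3): push. Stack: [s1^-1 s3]
Gen 3 (s2^-1): push. Stack: [s1^-1 s3 s2^-1]
Gen 4 (s2): cancels prior s2^-1. Stack: [s1^-1 s3]
Gen 5 (s3^-1): cancels prior s3. Stack: [s1^-1]
Gen 6 (s1): cancels prior s1^-1. Stack: []
Reduced word: (empty)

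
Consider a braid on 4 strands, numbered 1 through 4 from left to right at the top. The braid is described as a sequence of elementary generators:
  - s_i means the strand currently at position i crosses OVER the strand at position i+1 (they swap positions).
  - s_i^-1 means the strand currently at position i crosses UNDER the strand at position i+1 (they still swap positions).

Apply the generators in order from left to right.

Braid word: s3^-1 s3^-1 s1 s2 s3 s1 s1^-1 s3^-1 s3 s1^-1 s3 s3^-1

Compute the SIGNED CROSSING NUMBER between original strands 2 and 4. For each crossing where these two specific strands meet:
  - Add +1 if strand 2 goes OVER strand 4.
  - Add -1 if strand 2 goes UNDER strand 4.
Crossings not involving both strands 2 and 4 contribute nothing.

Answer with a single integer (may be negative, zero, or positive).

Gen 1: crossing 3x4. Both 2&4? no. Sum: 0
Gen 2: crossing 4x3. Both 2&4? no. Sum: 0
Gen 3: crossing 1x2. Both 2&4? no. Sum: 0
Gen 4: crossing 1x3. Both 2&4? no. Sum: 0
Gen 5: crossing 1x4. Both 2&4? no. Sum: 0
Gen 6: crossing 2x3. Both 2&4? no. Sum: 0
Gen 7: crossing 3x2. Both 2&4? no. Sum: 0
Gen 8: crossing 4x1. Both 2&4? no. Sum: 0
Gen 9: crossing 1x4. Both 2&4? no. Sum: 0
Gen 10: crossing 2x3. Both 2&4? no. Sum: 0
Gen 11: crossing 4x1. Both 2&4? no. Sum: 0
Gen 12: crossing 1x4. Both 2&4? no. Sum: 0

Answer: 0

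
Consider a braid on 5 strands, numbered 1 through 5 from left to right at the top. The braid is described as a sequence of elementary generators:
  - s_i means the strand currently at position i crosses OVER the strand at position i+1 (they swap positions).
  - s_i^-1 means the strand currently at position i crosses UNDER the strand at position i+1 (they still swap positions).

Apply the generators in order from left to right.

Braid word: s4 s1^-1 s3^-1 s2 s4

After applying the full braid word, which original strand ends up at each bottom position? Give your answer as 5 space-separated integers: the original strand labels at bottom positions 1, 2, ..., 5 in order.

Answer: 2 5 1 4 3

Derivation:
Gen 1 (s4): strand 4 crosses over strand 5. Perm now: [1 2 3 5 4]
Gen 2 (s1^-1): strand 1 crosses under strand 2. Perm now: [2 1 3 5 4]
Gen 3 (s3^-1): strand 3 crosses under strand 5. Perm now: [2 1 5 3 4]
Gen 4 (s2): strand 1 crosses over strand 5. Perm now: [2 5 1 3 4]
Gen 5 (s4): strand 3 crosses over strand 4. Perm now: [2 5 1 4 3]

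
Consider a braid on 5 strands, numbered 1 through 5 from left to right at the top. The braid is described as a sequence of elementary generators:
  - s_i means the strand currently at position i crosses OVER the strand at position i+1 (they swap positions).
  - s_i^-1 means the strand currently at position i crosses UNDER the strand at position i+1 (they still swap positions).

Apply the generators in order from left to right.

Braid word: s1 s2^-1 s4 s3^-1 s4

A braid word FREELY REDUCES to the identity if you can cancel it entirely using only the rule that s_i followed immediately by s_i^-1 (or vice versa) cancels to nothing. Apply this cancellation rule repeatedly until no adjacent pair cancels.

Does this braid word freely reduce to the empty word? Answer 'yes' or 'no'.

Answer: no

Derivation:
Gen 1 (s1): push. Stack: [s1]
Gen 2 (s2^-1): push. Stack: [s1 s2^-1]
Gen 3 (s4): push. Stack: [s1 s2^-1 s4]
Gen 4 (s3^-1): push. Stack: [s1 s2^-1 s4 s3^-1]
Gen 5 (s4): push. Stack: [s1 s2^-1 s4 s3^-1 s4]
Reduced word: s1 s2^-1 s4 s3^-1 s4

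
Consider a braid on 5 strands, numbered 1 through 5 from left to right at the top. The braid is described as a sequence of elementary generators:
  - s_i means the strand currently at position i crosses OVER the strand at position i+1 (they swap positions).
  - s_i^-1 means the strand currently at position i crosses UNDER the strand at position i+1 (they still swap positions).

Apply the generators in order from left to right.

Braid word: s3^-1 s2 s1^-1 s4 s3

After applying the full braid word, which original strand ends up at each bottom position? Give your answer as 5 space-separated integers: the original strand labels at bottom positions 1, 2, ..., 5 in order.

Gen 1 (s3^-1): strand 3 crosses under strand 4. Perm now: [1 2 4 3 5]
Gen 2 (s2): strand 2 crosses over strand 4. Perm now: [1 4 2 3 5]
Gen 3 (s1^-1): strand 1 crosses under strand 4. Perm now: [4 1 2 3 5]
Gen 4 (s4): strand 3 crosses over strand 5. Perm now: [4 1 2 5 3]
Gen 5 (s3): strand 2 crosses over strand 5. Perm now: [4 1 5 2 3]

Answer: 4 1 5 2 3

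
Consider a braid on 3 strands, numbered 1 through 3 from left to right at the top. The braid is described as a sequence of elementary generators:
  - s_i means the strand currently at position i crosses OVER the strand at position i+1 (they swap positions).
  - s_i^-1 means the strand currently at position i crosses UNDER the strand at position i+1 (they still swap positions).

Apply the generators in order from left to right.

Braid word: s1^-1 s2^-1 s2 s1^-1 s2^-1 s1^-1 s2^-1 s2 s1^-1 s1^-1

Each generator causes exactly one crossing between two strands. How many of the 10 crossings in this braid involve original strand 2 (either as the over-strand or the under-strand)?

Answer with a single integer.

Gen 1: crossing 1x2. Involves strand 2? yes. Count so far: 1
Gen 2: crossing 1x3. Involves strand 2? no. Count so far: 1
Gen 3: crossing 3x1. Involves strand 2? no. Count so far: 1
Gen 4: crossing 2x1. Involves strand 2? yes. Count so far: 2
Gen 5: crossing 2x3. Involves strand 2? yes. Count so far: 3
Gen 6: crossing 1x3. Involves strand 2? no. Count so far: 3
Gen 7: crossing 1x2. Involves strand 2? yes. Count so far: 4
Gen 8: crossing 2x1. Involves strand 2? yes. Count so far: 5
Gen 9: crossing 3x1. Involves strand 2? no. Count so far: 5
Gen 10: crossing 1x3. Involves strand 2? no. Count so far: 5

Answer: 5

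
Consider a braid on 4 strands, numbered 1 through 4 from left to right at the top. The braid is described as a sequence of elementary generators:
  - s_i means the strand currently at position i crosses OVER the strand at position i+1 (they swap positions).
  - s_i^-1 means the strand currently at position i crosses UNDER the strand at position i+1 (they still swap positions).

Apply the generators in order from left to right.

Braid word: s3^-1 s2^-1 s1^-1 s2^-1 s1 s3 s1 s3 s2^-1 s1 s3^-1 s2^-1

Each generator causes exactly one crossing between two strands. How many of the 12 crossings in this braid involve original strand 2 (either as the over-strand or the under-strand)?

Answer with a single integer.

Answer: 6

Derivation:
Gen 1: crossing 3x4. Involves strand 2? no. Count so far: 0
Gen 2: crossing 2x4. Involves strand 2? yes. Count so far: 1
Gen 3: crossing 1x4. Involves strand 2? no. Count so far: 1
Gen 4: crossing 1x2. Involves strand 2? yes. Count so far: 2
Gen 5: crossing 4x2. Involves strand 2? yes. Count so far: 3
Gen 6: crossing 1x3. Involves strand 2? no. Count so far: 3
Gen 7: crossing 2x4. Involves strand 2? yes. Count so far: 4
Gen 8: crossing 3x1. Involves strand 2? no. Count so far: 4
Gen 9: crossing 2x1. Involves strand 2? yes. Count so far: 5
Gen 10: crossing 4x1. Involves strand 2? no. Count so far: 5
Gen 11: crossing 2x3. Involves strand 2? yes. Count so far: 6
Gen 12: crossing 4x3. Involves strand 2? no. Count so far: 6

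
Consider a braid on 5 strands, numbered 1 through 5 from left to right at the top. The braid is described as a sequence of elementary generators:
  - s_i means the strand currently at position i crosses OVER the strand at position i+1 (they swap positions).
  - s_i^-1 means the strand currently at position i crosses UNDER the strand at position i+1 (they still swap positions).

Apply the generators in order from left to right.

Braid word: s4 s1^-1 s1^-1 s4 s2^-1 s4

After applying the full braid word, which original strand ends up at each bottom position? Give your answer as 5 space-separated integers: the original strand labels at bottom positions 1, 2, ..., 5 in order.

Answer: 1 3 2 5 4

Derivation:
Gen 1 (s4): strand 4 crosses over strand 5. Perm now: [1 2 3 5 4]
Gen 2 (s1^-1): strand 1 crosses under strand 2. Perm now: [2 1 3 5 4]
Gen 3 (s1^-1): strand 2 crosses under strand 1. Perm now: [1 2 3 5 4]
Gen 4 (s4): strand 5 crosses over strand 4. Perm now: [1 2 3 4 5]
Gen 5 (s2^-1): strand 2 crosses under strand 3. Perm now: [1 3 2 4 5]
Gen 6 (s4): strand 4 crosses over strand 5. Perm now: [1 3 2 5 4]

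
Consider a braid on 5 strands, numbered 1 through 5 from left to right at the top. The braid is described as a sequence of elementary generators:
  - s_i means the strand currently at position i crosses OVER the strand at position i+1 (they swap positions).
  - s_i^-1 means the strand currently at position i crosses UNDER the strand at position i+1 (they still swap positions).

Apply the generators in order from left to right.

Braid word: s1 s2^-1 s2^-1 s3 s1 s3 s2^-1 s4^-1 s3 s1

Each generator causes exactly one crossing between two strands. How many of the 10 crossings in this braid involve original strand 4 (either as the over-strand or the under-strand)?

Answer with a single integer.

Gen 1: crossing 1x2. Involves strand 4? no. Count so far: 0
Gen 2: crossing 1x3. Involves strand 4? no. Count so far: 0
Gen 3: crossing 3x1. Involves strand 4? no. Count so far: 0
Gen 4: crossing 3x4. Involves strand 4? yes. Count so far: 1
Gen 5: crossing 2x1. Involves strand 4? no. Count so far: 1
Gen 6: crossing 4x3. Involves strand 4? yes. Count so far: 2
Gen 7: crossing 2x3. Involves strand 4? no. Count so far: 2
Gen 8: crossing 4x5. Involves strand 4? yes. Count so far: 3
Gen 9: crossing 2x5. Involves strand 4? no. Count so far: 3
Gen 10: crossing 1x3. Involves strand 4? no. Count so far: 3

Answer: 3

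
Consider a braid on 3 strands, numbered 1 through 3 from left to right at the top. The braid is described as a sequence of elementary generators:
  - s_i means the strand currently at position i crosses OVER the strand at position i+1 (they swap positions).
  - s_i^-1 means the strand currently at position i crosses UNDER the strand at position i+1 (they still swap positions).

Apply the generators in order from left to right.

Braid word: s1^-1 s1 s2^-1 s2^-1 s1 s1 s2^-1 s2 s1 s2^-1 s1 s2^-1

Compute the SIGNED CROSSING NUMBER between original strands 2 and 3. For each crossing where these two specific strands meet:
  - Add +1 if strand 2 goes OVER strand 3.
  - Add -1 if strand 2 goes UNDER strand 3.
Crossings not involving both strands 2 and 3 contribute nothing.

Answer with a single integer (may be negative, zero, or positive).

Answer: -1

Derivation:
Gen 1: crossing 1x2. Both 2&3? no. Sum: 0
Gen 2: crossing 2x1. Both 2&3? no. Sum: 0
Gen 3: 2 under 3. Both 2&3? yes. Contrib: -1. Sum: -1
Gen 4: 3 under 2. Both 2&3? yes. Contrib: +1. Sum: 0
Gen 5: crossing 1x2. Both 2&3? no. Sum: 0
Gen 6: crossing 2x1. Both 2&3? no. Sum: 0
Gen 7: 2 under 3. Both 2&3? yes. Contrib: -1. Sum: -1
Gen 8: 3 over 2. Both 2&3? yes. Contrib: -1. Sum: -2
Gen 9: crossing 1x2. Both 2&3? no. Sum: -2
Gen 10: crossing 1x3. Both 2&3? no. Sum: -2
Gen 11: 2 over 3. Both 2&3? yes. Contrib: +1. Sum: -1
Gen 12: crossing 2x1. Both 2&3? no. Sum: -1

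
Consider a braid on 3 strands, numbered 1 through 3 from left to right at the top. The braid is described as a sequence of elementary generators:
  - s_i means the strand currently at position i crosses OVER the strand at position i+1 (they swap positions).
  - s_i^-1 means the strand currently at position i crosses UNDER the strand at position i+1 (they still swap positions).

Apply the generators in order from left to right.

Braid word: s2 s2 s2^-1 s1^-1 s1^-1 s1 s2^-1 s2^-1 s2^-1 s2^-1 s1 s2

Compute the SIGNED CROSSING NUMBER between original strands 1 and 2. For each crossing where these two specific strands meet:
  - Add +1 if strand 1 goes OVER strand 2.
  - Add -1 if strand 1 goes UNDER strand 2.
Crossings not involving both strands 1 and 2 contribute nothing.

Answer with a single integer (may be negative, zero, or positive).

Gen 1: crossing 2x3. Both 1&2? no. Sum: 0
Gen 2: crossing 3x2. Both 1&2? no. Sum: 0
Gen 3: crossing 2x3. Both 1&2? no. Sum: 0
Gen 4: crossing 1x3. Both 1&2? no. Sum: 0
Gen 5: crossing 3x1. Both 1&2? no. Sum: 0
Gen 6: crossing 1x3. Both 1&2? no. Sum: 0
Gen 7: 1 under 2. Both 1&2? yes. Contrib: -1. Sum: -1
Gen 8: 2 under 1. Both 1&2? yes. Contrib: +1. Sum: 0
Gen 9: 1 under 2. Both 1&2? yes. Contrib: -1. Sum: -1
Gen 10: 2 under 1. Both 1&2? yes. Contrib: +1. Sum: 0
Gen 11: crossing 3x1. Both 1&2? no. Sum: 0
Gen 12: crossing 3x2. Both 1&2? no. Sum: 0

Answer: 0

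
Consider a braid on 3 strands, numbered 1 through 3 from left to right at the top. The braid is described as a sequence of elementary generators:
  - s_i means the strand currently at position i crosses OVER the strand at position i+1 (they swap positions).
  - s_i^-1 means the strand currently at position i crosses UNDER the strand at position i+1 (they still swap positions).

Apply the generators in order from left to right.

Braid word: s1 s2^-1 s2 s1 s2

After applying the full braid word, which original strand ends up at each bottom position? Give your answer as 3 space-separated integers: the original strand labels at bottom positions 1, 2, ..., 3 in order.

Gen 1 (s1): strand 1 crosses over strand 2. Perm now: [2 1 3]
Gen 2 (s2^-1): strand 1 crosses under strand 3. Perm now: [2 3 1]
Gen 3 (s2): strand 3 crosses over strand 1. Perm now: [2 1 3]
Gen 4 (s1): strand 2 crosses over strand 1. Perm now: [1 2 3]
Gen 5 (s2): strand 2 crosses over strand 3. Perm now: [1 3 2]

Answer: 1 3 2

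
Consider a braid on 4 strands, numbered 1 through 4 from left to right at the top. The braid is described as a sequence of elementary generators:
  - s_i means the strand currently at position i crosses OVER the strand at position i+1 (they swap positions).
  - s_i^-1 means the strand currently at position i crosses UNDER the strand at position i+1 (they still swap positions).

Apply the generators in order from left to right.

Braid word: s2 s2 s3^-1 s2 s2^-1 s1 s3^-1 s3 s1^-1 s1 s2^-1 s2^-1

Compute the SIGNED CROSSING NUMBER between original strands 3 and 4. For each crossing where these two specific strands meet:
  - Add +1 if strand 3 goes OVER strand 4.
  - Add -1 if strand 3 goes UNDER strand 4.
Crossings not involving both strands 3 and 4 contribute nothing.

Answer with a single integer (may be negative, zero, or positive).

Answer: 1

Derivation:
Gen 1: crossing 2x3. Both 3&4? no. Sum: 0
Gen 2: crossing 3x2. Both 3&4? no. Sum: 0
Gen 3: 3 under 4. Both 3&4? yes. Contrib: -1. Sum: -1
Gen 4: crossing 2x4. Both 3&4? no. Sum: -1
Gen 5: crossing 4x2. Both 3&4? no. Sum: -1
Gen 6: crossing 1x2. Both 3&4? no. Sum: -1
Gen 7: 4 under 3. Both 3&4? yes. Contrib: +1. Sum: 0
Gen 8: 3 over 4. Both 3&4? yes. Contrib: +1. Sum: 1
Gen 9: crossing 2x1. Both 3&4? no. Sum: 1
Gen 10: crossing 1x2. Both 3&4? no. Sum: 1
Gen 11: crossing 1x4. Both 3&4? no. Sum: 1
Gen 12: crossing 4x1. Both 3&4? no. Sum: 1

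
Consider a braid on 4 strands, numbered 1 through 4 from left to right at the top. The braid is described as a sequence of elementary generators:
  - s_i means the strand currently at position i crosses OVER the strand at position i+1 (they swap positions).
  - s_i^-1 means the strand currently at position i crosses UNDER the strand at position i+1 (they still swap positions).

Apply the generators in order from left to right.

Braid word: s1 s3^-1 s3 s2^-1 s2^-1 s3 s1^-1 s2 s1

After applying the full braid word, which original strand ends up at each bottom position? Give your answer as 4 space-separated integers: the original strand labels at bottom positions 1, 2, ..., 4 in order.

Answer: 4 1 2 3

Derivation:
Gen 1 (s1): strand 1 crosses over strand 2. Perm now: [2 1 3 4]
Gen 2 (s3^-1): strand 3 crosses under strand 4. Perm now: [2 1 4 3]
Gen 3 (s3): strand 4 crosses over strand 3. Perm now: [2 1 3 4]
Gen 4 (s2^-1): strand 1 crosses under strand 3. Perm now: [2 3 1 4]
Gen 5 (s2^-1): strand 3 crosses under strand 1. Perm now: [2 1 3 4]
Gen 6 (s3): strand 3 crosses over strand 4. Perm now: [2 1 4 3]
Gen 7 (s1^-1): strand 2 crosses under strand 1. Perm now: [1 2 4 3]
Gen 8 (s2): strand 2 crosses over strand 4. Perm now: [1 4 2 3]
Gen 9 (s1): strand 1 crosses over strand 4. Perm now: [4 1 2 3]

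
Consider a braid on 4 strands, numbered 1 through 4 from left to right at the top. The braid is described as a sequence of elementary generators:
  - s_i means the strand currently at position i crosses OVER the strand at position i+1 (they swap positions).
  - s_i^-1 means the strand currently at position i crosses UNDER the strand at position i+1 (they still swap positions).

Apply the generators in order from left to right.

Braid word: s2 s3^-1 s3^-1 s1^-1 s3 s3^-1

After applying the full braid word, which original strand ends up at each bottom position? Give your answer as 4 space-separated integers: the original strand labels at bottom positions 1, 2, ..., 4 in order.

Gen 1 (s2): strand 2 crosses over strand 3. Perm now: [1 3 2 4]
Gen 2 (s3^-1): strand 2 crosses under strand 4. Perm now: [1 3 4 2]
Gen 3 (s3^-1): strand 4 crosses under strand 2. Perm now: [1 3 2 4]
Gen 4 (s1^-1): strand 1 crosses under strand 3. Perm now: [3 1 2 4]
Gen 5 (s3): strand 2 crosses over strand 4. Perm now: [3 1 4 2]
Gen 6 (s3^-1): strand 4 crosses under strand 2. Perm now: [3 1 2 4]

Answer: 3 1 2 4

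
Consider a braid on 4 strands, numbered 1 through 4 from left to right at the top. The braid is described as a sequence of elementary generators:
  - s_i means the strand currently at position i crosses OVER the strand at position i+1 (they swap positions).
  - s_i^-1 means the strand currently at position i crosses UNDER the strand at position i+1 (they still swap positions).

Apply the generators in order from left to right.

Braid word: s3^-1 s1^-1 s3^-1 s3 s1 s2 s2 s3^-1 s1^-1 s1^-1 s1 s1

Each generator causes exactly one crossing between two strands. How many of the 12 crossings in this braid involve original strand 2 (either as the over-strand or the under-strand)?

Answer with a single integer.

Gen 1: crossing 3x4. Involves strand 2? no. Count so far: 0
Gen 2: crossing 1x2. Involves strand 2? yes. Count so far: 1
Gen 3: crossing 4x3. Involves strand 2? no. Count so far: 1
Gen 4: crossing 3x4. Involves strand 2? no. Count so far: 1
Gen 5: crossing 2x1. Involves strand 2? yes. Count so far: 2
Gen 6: crossing 2x4. Involves strand 2? yes. Count so far: 3
Gen 7: crossing 4x2. Involves strand 2? yes. Count so far: 4
Gen 8: crossing 4x3. Involves strand 2? no. Count so far: 4
Gen 9: crossing 1x2. Involves strand 2? yes. Count so far: 5
Gen 10: crossing 2x1. Involves strand 2? yes. Count so far: 6
Gen 11: crossing 1x2. Involves strand 2? yes. Count so far: 7
Gen 12: crossing 2x1. Involves strand 2? yes. Count so far: 8

Answer: 8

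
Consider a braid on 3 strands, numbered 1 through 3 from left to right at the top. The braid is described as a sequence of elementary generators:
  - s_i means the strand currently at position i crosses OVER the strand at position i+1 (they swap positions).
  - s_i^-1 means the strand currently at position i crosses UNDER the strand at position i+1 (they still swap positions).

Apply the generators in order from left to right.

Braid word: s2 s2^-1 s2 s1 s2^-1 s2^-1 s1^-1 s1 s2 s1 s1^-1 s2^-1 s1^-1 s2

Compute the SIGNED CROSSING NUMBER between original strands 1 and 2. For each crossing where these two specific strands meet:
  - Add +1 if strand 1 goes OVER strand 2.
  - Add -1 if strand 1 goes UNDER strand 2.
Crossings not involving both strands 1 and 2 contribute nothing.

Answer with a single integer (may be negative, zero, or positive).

Gen 1: crossing 2x3. Both 1&2? no. Sum: 0
Gen 2: crossing 3x2. Both 1&2? no. Sum: 0
Gen 3: crossing 2x3. Both 1&2? no. Sum: 0
Gen 4: crossing 1x3. Both 1&2? no. Sum: 0
Gen 5: 1 under 2. Both 1&2? yes. Contrib: -1. Sum: -1
Gen 6: 2 under 1. Both 1&2? yes. Contrib: +1. Sum: 0
Gen 7: crossing 3x1. Both 1&2? no. Sum: 0
Gen 8: crossing 1x3. Both 1&2? no. Sum: 0
Gen 9: 1 over 2. Both 1&2? yes. Contrib: +1. Sum: 1
Gen 10: crossing 3x2. Both 1&2? no. Sum: 1
Gen 11: crossing 2x3. Both 1&2? no. Sum: 1
Gen 12: 2 under 1. Both 1&2? yes. Contrib: +1. Sum: 2
Gen 13: crossing 3x1. Both 1&2? no. Sum: 2
Gen 14: crossing 3x2. Both 1&2? no. Sum: 2

Answer: 2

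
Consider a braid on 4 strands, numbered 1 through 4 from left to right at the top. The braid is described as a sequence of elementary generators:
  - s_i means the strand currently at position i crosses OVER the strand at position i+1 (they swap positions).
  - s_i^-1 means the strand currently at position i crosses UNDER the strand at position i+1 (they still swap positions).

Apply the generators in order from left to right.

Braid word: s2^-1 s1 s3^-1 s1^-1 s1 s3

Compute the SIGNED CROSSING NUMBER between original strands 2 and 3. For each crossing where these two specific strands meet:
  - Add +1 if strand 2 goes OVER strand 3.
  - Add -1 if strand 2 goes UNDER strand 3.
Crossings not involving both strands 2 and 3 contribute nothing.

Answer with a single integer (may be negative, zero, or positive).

Gen 1: 2 under 3. Both 2&3? yes. Contrib: -1. Sum: -1
Gen 2: crossing 1x3. Both 2&3? no. Sum: -1
Gen 3: crossing 2x4. Both 2&3? no. Sum: -1
Gen 4: crossing 3x1. Both 2&3? no. Sum: -1
Gen 5: crossing 1x3. Both 2&3? no. Sum: -1
Gen 6: crossing 4x2. Both 2&3? no. Sum: -1

Answer: -1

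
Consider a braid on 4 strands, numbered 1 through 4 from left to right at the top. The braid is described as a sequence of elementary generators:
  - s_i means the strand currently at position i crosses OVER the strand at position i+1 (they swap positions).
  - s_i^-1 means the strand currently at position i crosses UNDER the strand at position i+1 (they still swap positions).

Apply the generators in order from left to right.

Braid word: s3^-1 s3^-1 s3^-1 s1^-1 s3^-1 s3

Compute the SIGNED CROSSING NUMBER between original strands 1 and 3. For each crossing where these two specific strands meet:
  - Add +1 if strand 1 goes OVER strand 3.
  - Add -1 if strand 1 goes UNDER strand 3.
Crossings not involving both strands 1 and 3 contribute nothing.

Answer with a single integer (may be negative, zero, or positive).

Answer: 0

Derivation:
Gen 1: crossing 3x4. Both 1&3? no. Sum: 0
Gen 2: crossing 4x3. Both 1&3? no. Sum: 0
Gen 3: crossing 3x4. Both 1&3? no. Sum: 0
Gen 4: crossing 1x2. Both 1&3? no. Sum: 0
Gen 5: crossing 4x3. Both 1&3? no. Sum: 0
Gen 6: crossing 3x4. Both 1&3? no. Sum: 0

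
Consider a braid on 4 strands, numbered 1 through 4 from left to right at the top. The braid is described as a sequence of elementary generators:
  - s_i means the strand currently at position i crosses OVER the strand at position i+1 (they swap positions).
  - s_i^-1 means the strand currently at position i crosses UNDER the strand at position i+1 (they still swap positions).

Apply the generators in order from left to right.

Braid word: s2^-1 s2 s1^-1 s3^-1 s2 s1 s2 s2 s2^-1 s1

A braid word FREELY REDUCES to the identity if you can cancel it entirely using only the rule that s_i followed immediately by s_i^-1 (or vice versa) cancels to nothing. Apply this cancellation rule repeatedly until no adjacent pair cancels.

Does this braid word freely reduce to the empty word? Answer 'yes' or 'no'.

Answer: no

Derivation:
Gen 1 (s2^-1): push. Stack: [s2^-1]
Gen 2 (s2): cancels prior s2^-1. Stack: []
Gen 3 (s1^-1): push. Stack: [s1^-1]
Gen 4 (s3^-1): push. Stack: [s1^-1 s3^-1]
Gen 5 (s2): push. Stack: [s1^-1 s3^-1 s2]
Gen 6 (s1): push. Stack: [s1^-1 s3^-1 s2 s1]
Gen 7 (s2): push. Stack: [s1^-1 s3^-1 s2 s1 s2]
Gen 8 (s2): push. Stack: [s1^-1 s3^-1 s2 s1 s2 s2]
Gen 9 (s2^-1): cancels prior s2. Stack: [s1^-1 s3^-1 s2 s1 s2]
Gen 10 (s1): push. Stack: [s1^-1 s3^-1 s2 s1 s2 s1]
Reduced word: s1^-1 s3^-1 s2 s1 s2 s1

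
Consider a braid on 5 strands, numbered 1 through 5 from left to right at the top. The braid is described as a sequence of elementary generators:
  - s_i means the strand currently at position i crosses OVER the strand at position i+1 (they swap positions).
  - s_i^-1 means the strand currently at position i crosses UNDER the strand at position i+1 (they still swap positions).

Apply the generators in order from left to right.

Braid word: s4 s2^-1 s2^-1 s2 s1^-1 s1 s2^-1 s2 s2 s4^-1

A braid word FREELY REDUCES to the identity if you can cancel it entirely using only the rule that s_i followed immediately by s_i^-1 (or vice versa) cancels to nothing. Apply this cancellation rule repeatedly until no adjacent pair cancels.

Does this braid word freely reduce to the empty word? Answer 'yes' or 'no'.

Gen 1 (s4): push. Stack: [s4]
Gen 2 (s2^-1): push. Stack: [s4 s2^-1]
Gen 3 (s2^-1): push. Stack: [s4 s2^-1 s2^-1]
Gen 4 (s2): cancels prior s2^-1. Stack: [s4 s2^-1]
Gen 5 (s1^-1): push. Stack: [s4 s2^-1 s1^-1]
Gen 6 (s1): cancels prior s1^-1. Stack: [s4 s2^-1]
Gen 7 (s2^-1): push. Stack: [s4 s2^-1 s2^-1]
Gen 8 (s2): cancels prior s2^-1. Stack: [s4 s2^-1]
Gen 9 (s2): cancels prior s2^-1. Stack: [s4]
Gen 10 (s4^-1): cancels prior s4. Stack: []
Reduced word: (empty)

Answer: yes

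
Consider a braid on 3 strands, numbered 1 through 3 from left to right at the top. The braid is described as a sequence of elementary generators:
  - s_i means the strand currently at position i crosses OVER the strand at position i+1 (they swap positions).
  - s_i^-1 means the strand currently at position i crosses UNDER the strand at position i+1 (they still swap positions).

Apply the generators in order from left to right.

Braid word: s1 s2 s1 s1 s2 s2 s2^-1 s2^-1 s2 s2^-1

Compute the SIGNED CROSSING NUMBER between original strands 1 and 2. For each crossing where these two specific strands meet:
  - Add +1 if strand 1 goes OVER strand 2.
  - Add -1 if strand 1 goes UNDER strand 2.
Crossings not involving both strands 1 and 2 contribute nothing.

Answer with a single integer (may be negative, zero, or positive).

Answer: 1

Derivation:
Gen 1: 1 over 2. Both 1&2? yes. Contrib: +1. Sum: 1
Gen 2: crossing 1x3. Both 1&2? no. Sum: 1
Gen 3: crossing 2x3. Both 1&2? no. Sum: 1
Gen 4: crossing 3x2. Both 1&2? no. Sum: 1
Gen 5: crossing 3x1. Both 1&2? no. Sum: 1
Gen 6: crossing 1x3. Both 1&2? no. Sum: 1
Gen 7: crossing 3x1. Both 1&2? no. Sum: 1
Gen 8: crossing 1x3. Both 1&2? no. Sum: 1
Gen 9: crossing 3x1. Both 1&2? no. Sum: 1
Gen 10: crossing 1x3. Both 1&2? no. Sum: 1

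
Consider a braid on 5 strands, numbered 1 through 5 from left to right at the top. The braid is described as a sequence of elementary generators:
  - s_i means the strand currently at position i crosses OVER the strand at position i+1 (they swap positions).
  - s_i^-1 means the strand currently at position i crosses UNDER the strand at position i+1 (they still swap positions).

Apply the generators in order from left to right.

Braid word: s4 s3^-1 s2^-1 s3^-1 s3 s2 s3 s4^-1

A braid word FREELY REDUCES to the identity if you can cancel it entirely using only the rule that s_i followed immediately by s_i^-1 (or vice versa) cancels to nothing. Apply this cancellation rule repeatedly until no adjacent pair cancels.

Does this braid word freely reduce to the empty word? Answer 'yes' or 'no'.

Answer: yes

Derivation:
Gen 1 (s4): push. Stack: [s4]
Gen 2 (s3^-1): push. Stack: [s4 s3^-1]
Gen 3 (s2^-1): push. Stack: [s4 s3^-1 s2^-1]
Gen 4 (s3^-1): push. Stack: [s4 s3^-1 s2^-1 s3^-1]
Gen 5 (s3): cancels prior s3^-1. Stack: [s4 s3^-1 s2^-1]
Gen 6 (s2): cancels prior s2^-1. Stack: [s4 s3^-1]
Gen 7 (s3): cancels prior s3^-1. Stack: [s4]
Gen 8 (s4^-1): cancels prior s4. Stack: []
Reduced word: (empty)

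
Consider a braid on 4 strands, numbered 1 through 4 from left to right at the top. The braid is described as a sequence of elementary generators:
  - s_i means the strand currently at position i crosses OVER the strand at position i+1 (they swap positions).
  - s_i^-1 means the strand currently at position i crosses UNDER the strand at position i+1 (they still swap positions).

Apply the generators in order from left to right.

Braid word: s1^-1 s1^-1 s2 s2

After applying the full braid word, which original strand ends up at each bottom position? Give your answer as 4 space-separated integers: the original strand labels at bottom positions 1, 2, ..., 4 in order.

Answer: 1 2 3 4

Derivation:
Gen 1 (s1^-1): strand 1 crosses under strand 2. Perm now: [2 1 3 4]
Gen 2 (s1^-1): strand 2 crosses under strand 1. Perm now: [1 2 3 4]
Gen 3 (s2): strand 2 crosses over strand 3. Perm now: [1 3 2 4]
Gen 4 (s2): strand 3 crosses over strand 2. Perm now: [1 2 3 4]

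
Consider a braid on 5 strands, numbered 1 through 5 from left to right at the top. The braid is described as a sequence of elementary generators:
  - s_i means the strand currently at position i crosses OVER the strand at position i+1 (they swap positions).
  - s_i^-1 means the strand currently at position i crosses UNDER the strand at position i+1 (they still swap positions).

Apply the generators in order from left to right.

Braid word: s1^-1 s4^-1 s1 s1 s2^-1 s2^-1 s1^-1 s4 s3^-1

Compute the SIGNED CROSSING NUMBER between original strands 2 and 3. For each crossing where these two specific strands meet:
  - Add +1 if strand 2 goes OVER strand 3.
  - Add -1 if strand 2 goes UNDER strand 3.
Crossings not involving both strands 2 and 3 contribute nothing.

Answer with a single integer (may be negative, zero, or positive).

Answer: 0

Derivation:
Gen 1: crossing 1x2. Both 2&3? no. Sum: 0
Gen 2: crossing 4x5. Both 2&3? no. Sum: 0
Gen 3: crossing 2x1. Both 2&3? no. Sum: 0
Gen 4: crossing 1x2. Both 2&3? no. Sum: 0
Gen 5: crossing 1x3. Both 2&3? no. Sum: 0
Gen 6: crossing 3x1. Both 2&3? no. Sum: 0
Gen 7: crossing 2x1. Both 2&3? no. Sum: 0
Gen 8: crossing 5x4. Both 2&3? no. Sum: 0
Gen 9: crossing 3x4. Both 2&3? no. Sum: 0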